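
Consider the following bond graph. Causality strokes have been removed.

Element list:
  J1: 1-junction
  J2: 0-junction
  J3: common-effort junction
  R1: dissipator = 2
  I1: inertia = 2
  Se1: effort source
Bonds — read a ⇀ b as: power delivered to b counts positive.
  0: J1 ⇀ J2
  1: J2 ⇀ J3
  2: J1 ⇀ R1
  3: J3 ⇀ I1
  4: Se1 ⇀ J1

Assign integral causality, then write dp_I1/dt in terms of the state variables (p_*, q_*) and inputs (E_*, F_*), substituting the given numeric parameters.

dp_I1/dt = E_Se1 - p_I1

β4 stroke at J1  (Se1 (Se) sets effort on bond)
β3 stroke at I1  (I1 outputs flow p/I1)
β1 stroke at J3  (J3 needs exactly one e-in)
β0 stroke at J2  (closing 0-jn rule on J2)
β2 stroke at J1  (J1 flow already set via bond 0)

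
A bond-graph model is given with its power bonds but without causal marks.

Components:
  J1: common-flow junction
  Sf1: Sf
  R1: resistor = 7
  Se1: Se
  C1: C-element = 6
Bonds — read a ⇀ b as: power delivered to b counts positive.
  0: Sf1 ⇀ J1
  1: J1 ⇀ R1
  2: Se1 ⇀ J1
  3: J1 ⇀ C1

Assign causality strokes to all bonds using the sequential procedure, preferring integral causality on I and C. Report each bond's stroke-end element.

b0 →Sf1  (Sf1 fixes flow; stroke at Sf1)
b2 →J1  (source Se1 imposes e)
b1 →J1  (J1: bond 0 brought flow, rest push out)
b3 →J1  (J1: bond 0 brought flow, rest push out)

β0 stroke→Sf1
β1 stroke→J1
β2 stroke→J1
β3 stroke→J1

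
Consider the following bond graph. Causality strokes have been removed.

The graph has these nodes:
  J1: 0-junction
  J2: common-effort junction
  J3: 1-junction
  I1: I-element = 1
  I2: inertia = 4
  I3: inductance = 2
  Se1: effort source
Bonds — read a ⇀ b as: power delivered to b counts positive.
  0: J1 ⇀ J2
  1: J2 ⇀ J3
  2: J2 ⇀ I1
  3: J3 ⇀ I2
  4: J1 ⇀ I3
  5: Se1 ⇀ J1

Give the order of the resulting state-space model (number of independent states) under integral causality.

3  (I1, I2, I3 all integral)

b5 stroke→J1  (source Se1 imposes e)
b0 stroke→J2  (common-e at J1 fixed by 5)
b4 stroke→I3  (J1 effort already set via bond 5)
b1 stroke→J3  (0-jn J2 has e-setter on 0)
b2 stroke→I1  (J2: bond 0 brought effort, rest push out)
b3 stroke→I2  (only one flow-in slot at J3)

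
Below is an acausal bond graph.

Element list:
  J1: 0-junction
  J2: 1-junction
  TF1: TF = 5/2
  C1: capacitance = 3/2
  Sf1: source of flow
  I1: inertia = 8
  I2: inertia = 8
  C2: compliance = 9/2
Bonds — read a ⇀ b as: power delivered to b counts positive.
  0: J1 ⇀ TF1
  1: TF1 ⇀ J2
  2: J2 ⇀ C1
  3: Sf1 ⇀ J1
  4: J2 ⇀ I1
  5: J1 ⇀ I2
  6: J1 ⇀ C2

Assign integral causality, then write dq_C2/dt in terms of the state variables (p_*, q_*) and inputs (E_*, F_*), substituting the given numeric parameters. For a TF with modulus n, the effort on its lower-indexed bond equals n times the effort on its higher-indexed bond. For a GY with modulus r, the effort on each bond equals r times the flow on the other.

dq_C2/dt = F_Sf1 - p_I1/20 - p_I2/8

bond 3 stroke at Sf1  (source Sf1 imposes f)
bond 2 stroke at J2  (prefer integral on C1)
bond 4 stroke at I1  (prefer integral on I1)
bond 1 stroke at J2  (common-f at J2 fixed by 4)
bond 0 stroke at TF1  (TF1 one-in-one-out from 1)
bond 5 stroke at I2  (I2 outputs flow p/I2)
bond 6 stroke at J1  (closing 0-jn rule on J1)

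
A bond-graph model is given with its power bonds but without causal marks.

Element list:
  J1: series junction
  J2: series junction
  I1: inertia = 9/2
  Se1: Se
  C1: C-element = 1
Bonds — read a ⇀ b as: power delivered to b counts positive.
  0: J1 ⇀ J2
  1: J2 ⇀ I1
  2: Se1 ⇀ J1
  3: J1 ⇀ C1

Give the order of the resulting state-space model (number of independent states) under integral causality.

2  (C1, I1 all integral)

#2 stroke at J1  (Se1 fixes effort; stroke away)
#1 stroke at I1  (I1: I, integral causality)
#0 stroke at J2  (1-jn J2 has f-setter on 1)
#3 stroke at J1  (1-jn J1 has f-setter on 0)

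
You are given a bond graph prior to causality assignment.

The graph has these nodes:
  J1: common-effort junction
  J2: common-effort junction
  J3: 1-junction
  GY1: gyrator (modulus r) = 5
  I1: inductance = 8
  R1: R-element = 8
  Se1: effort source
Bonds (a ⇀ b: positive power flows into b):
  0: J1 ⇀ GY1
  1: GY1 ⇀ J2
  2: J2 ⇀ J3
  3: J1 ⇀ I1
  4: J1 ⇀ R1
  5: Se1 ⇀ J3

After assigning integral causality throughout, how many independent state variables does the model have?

β5 stroke→J3  (Se1 fixes effort; stroke away)
β2 stroke→J2  (J3: last free bond brings flow in)
β1 stroke→GY1  (J2 effort already set via bond 2)
β0 stroke→GY1  (through GY1, causality inverts; strokes same side of GY1)
β3 stroke→I1  (prefer integral on I1)
β4 stroke→J1  (J1 needs exactly one e-in)

1  (I1 all integral)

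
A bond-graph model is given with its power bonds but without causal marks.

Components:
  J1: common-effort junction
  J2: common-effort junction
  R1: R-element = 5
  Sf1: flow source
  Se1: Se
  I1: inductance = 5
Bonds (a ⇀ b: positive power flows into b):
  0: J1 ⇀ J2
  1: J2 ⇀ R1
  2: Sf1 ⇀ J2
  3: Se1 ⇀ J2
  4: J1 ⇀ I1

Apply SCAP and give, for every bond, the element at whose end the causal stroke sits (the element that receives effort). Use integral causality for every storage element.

#0 →J1
#1 →R1
#2 →Sf1
#3 →J2
#4 →I1

b2 stroke→Sf1  (Sf1 (Sf) sets flow on bond)
b3 stroke→J2  (Se1 fixes effort; stroke away)
b0 stroke→J1  (J2: bond 3 brought effort, rest push out)
b1 stroke→R1  (J2: bond 3 brought effort, rest push out)
b4 stroke→I1  (J1 effort already set via bond 0)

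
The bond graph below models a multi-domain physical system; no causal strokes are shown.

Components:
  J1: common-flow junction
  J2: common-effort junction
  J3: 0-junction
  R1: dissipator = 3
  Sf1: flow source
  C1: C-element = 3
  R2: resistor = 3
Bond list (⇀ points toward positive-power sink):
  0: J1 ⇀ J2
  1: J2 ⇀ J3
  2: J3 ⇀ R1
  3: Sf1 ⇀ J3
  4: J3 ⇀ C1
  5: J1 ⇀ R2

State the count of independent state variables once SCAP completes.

1  (C1 all integral)

β3 |Sf1  (Sf1 (Sf) sets flow on bond)
β4 |J3  (C1: C, integral causality)
β1 |J2  (J3 effort already set via bond 4)
β2 |R1  (0-jn J3 has e-setter on 4)
β0 |J1  (common-e at J2 fixed by 1)
β5 |R2  (closing 1-jn rule on J1)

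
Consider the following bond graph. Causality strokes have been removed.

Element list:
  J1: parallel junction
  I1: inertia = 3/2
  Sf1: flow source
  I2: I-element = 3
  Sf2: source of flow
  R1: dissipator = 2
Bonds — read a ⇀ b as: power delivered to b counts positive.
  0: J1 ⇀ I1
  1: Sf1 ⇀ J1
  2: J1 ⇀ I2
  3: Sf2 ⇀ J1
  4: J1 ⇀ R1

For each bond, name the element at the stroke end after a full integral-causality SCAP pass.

#0 stroke→I1
#1 stroke→Sf1
#2 stroke→I2
#3 stroke→Sf2
#4 stroke→J1

b1 stroke→Sf1  (Sf1 (Sf) sets flow on bond)
b3 stroke→Sf2  (Sf2: flow source, stroke at near end)
b0 stroke→I1  (I1 integral (f out))
b2 stroke→I2  (I2 outputs flow p/I2)
b4 stroke→J1  (closing 0-jn rule on J1)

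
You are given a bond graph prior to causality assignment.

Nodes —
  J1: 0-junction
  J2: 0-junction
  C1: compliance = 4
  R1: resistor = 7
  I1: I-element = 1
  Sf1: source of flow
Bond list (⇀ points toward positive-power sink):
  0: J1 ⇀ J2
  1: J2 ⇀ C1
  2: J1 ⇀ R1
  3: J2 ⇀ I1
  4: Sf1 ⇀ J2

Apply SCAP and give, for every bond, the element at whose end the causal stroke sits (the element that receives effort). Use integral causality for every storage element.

bond 0 stroke at J1
bond 1 stroke at J2
bond 2 stroke at R1
bond 3 stroke at I1
bond 4 stroke at Sf1

b4 |Sf1  (Sf1 fixes flow; stroke at Sf1)
b1 |J2  (C1: C, integral causality)
b0 |J1  (J2 effort already set via bond 1)
b3 |I1  (J2 effort already set via bond 1)
b2 |R1  (J1 effort already set via bond 0)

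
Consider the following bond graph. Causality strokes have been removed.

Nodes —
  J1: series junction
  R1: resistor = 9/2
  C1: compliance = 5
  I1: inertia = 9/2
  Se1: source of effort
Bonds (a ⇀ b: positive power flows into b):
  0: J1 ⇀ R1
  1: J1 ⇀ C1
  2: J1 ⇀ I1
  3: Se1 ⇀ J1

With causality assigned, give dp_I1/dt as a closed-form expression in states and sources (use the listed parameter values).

dp_I1/dt = E_Se1 - p_I1 - q_C1/5

bond 3 |J1  (source Se1 imposes e)
bond 1 |J1  (C1: C, integral causality)
bond 2 |I1  (I1 integral (f out))
bond 0 |J1  (J1: bond 2 brought flow, rest push out)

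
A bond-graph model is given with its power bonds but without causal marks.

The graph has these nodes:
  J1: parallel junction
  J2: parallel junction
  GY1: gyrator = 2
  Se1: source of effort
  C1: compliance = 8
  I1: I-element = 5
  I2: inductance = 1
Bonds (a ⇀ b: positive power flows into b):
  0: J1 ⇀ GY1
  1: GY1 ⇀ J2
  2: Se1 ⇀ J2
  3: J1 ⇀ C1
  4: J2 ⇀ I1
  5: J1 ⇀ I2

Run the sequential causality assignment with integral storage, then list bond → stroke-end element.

bond 0 stroke→GY1
bond 1 stroke→GY1
bond 2 stroke→J2
bond 3 stroke→J1
bond 4 stroke→I1
bond 5 stroke→I2

b2 stroke at J2  (Se1 (Se) sets effort on bond)
b1 stroke at GY1  (J2 effort already set via bond 2)
b4 stroke at I1  (common-e at J2 fixed by 2)
b0 stroke at GY1  (GY1 both-in/both-out from 1)
b3 stroke at J1  (prefer integral on C1)
b5 stroke at I2  (J1 effort already set via bond 3)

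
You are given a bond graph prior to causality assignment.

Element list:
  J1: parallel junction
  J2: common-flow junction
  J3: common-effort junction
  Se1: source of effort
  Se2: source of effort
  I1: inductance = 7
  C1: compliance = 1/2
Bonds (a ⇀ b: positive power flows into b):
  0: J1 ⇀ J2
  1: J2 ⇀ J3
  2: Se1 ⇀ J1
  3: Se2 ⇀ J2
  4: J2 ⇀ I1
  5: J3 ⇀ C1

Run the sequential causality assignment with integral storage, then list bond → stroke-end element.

bond 2 stroke→J1  (Se1 fixes effort; stroke away)
bond 3 stroke→J2  (Se2: effort source, stroke at far end)
bond 0 stroke→J2  (common-e at J1 fixed by 2)
bond 4 stroke→I1  (I1 outputs flow p/I1)
bond 1 stroke→J2  (1-jn J2 has f-setter on 4)
bond 5 stroke→J3  (J3 needs exactly one e-in)

b0 stroke→J2
b1 stroke→J2
b2 stroke→J1
b3 stroke→J2
b4 stroke→I1
b5 stroke→J3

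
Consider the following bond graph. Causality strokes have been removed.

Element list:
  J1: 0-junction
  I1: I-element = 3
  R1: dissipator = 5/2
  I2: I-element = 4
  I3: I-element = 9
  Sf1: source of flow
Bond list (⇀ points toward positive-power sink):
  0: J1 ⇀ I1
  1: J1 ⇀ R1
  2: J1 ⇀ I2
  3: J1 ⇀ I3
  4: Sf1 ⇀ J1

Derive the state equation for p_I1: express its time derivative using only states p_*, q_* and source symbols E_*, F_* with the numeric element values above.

#4 stroke→Sf1  (source Sf1 imposes f)
#0 stroke→I1  (I1 outputs flow p/I1)
#2 stroke→I2  (prefer integral on I2)
#3 stroke→I3  (I3: I, integral causality)
#1 stroke→J1  (closing 0-jn rule on J1)

dp_I1/dt = 5*F_Sf1/2 - 5*p_I1/6 - 5*p_I2/8 - 5*p_I3/18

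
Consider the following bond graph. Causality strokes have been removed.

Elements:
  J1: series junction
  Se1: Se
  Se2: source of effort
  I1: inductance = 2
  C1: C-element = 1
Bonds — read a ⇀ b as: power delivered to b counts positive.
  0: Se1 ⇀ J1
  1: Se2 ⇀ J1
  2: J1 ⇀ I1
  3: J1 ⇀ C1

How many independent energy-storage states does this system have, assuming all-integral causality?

b0 stroke→J1  (Se1: effort source, stroke at far end)
b1 stroke→J1  (source Se2 imposes e)
b2 stroke→I1  (prefer integral on I1)
b3 stroke→J1  (common-f at J1 fixed by 2)

2  (C1, I1 all integral)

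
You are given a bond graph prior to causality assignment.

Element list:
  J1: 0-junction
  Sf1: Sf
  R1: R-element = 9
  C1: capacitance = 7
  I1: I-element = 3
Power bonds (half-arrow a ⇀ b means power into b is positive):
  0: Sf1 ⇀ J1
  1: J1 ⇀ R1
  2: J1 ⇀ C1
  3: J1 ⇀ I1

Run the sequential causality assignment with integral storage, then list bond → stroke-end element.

bond 0 stroke→Sf1
bond 1 stroke→R1
bond 2 stroke→J1
bond 3 stroke→I1

#0 stroke→Sf1  (source Sf1 imposes f)
#2 stroke→J1  (prefer integral on C1)
#1 stroke→R1  (J1: bond 2 brought effort, rest push out)
#3 stroke→I1  (J1 effort already set via bond 2)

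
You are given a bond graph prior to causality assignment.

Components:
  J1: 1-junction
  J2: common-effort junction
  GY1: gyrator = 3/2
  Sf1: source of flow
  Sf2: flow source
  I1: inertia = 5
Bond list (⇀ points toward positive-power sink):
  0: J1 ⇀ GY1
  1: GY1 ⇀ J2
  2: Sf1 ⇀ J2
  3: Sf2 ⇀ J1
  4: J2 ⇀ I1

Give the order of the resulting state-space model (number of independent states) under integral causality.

1  (I1 all integral)

b2 →Sf1  (source Sf1 imposes f)
b3 →Sf2  (Sf2 (Sf) sets flow on bond)
b0 →J1  (J1 flow already set via bond 3)
b1 →J2  (through GY1, causality inverts; strokes same side of GY1)
b4 →I1  (J2: bond 1 brought effort, rest push out)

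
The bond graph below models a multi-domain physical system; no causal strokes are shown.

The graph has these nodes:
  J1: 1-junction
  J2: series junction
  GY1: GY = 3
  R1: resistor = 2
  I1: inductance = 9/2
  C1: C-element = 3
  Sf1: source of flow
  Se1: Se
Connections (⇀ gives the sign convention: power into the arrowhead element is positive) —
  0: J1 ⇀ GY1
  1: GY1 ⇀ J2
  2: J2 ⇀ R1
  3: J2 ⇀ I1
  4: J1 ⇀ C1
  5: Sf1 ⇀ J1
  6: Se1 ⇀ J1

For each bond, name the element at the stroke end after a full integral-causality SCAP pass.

#5 stroke at Sf1  (Sf1: flow source, stroke at near end)
#6 stroke at J1  (Se1 (Se) sets effort on bond)
#0 stroke at J1  (J1: bond 5 brought flow, rest push out)
#4 stroke at J1  (J1: bond 5 brought flow, rest push out)
#1 stroke at J2  (GY GY1: same side as bond 0)
#3 stroke at I1  (prefer integral on I1)
#2 stroke at J2  (J2: bond 3 brought flow, rest push out)

β0 |J1
β1 |J2
β2 |J2
β3 |I1
β4 |J1
β5 |Sf1
β6 |J1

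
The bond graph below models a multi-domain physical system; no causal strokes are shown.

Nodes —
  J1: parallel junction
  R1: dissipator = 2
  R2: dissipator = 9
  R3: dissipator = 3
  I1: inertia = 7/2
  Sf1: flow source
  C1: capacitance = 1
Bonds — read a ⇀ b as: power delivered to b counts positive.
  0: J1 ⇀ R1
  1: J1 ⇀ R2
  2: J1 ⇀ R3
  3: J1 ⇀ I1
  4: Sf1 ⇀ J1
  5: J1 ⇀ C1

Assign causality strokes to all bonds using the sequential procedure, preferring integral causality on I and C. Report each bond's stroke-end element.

bond 4 →Sf1  (Sf1 fixes flow; stroke at Sf1)
bond 3 →I1  (I1: I, integral causality)
bond 5 →J1  (C1 outputs effort q/C1)
bond 0 →R1  (J1: bond 5 brought effort, rest push out)
bond 1 →R2  (J1 effort already set via bond 5)
bond 2 →R3  (common-e at J1 fixed by 5)

β0 →R1
β1 →R2
β2 →R3
β3 →I1
β4 →Sf1
β5 →J1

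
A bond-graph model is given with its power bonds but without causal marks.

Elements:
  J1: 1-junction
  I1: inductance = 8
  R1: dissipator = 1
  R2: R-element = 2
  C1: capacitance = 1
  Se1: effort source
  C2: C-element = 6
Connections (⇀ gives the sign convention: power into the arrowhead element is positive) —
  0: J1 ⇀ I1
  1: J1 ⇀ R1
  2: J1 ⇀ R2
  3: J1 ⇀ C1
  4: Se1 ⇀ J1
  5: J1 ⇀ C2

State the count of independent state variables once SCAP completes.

b4 stroke→J1  (Se1: effort source, stroke at far end)
b0 stroke→I1  (I1: I, integral causality)
b1 stroke→J1  (J1: bond 0 brought flow, rest push out)
b2 stroke→J1  (J1: bond 0 brought flow, rest push out)
b3 stroke→J1  (1-jn J1 has f-setter on 0)
b5 stroke→J1  (1-jn J1 has f-setter on 0)

3  (C1, C2, I1 all integral)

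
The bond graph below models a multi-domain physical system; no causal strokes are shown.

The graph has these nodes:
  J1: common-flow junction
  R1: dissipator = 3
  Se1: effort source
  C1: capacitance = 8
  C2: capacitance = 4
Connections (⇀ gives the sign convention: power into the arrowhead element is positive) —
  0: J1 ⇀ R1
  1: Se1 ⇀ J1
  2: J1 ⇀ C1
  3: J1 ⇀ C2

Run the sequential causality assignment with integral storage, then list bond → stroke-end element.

β1 stroke at J1  (Se1 (Se) sets effort on bond)
β2 stroke at J1  (C1 outputs effort q/C1)
β3 stroke at J1  (C2 outputs effort q/C2)
β0 stroke at R1  (J1: last free bond brings flow in)

b0 |R1
b1 |J1
b2 |J1
b3 |J1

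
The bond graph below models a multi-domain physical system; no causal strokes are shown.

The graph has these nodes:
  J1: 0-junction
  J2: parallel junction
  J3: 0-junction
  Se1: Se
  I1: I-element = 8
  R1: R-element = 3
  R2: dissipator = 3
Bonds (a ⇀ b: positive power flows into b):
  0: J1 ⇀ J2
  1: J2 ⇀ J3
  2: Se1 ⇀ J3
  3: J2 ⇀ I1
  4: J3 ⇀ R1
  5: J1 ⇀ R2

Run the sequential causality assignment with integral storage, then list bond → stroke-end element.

#2 |J3  (Se1 fixes effort; stroke away)
#1 |J2  (J3 effort already set via bond 2)
#4 |R1  (J3 effort already set via bond 2)
#0 |J1  (J2: bond 1 brought effort, rest push out)
#3 |I1  (common-e at J2 fixed by 1)
#5 |R2  (J1: bond 0 brought effort, rest push out)

#0 stroke at J1
#1 stroke at J2
#2 stroke at J3
#3 stroke at I1
#4 stroke at R1
#5 stroke at R2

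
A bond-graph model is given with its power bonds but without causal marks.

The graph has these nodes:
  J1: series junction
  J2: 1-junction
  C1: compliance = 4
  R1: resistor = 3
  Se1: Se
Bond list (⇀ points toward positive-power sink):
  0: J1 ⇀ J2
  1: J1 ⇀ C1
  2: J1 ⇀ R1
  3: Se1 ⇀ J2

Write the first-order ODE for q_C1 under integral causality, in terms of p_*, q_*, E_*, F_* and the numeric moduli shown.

bond 3 →J2  (source Se1 imposes e)
bond 0 →J1  (only one flow-in slot at J2)
bond 1 →J1  (C1 outputs effort q/C1)
bond 2 →R1  (closing 1-jn rule on J1)

dq_C1/dt = E_Se1/3 - q_C1/12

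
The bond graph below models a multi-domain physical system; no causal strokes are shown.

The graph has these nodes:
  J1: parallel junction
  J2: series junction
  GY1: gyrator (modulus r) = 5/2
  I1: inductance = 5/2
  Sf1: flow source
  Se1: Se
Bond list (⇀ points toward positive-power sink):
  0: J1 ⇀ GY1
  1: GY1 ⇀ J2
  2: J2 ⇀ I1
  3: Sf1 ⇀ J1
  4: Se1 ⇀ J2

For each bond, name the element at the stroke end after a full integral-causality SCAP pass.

#3 stroke at Sf1  (Sf1 fixes flow; stroke at Sf1)
#4 stroke at J2  (Se1 (Se) sets effort on bond)
#0 stroke at J1  (closing 0-jn rule on J1)
#1 stroke at J2  (GY1: gyrator matches bond 0)
#2 stroke at I1  (J2: last free bond brings flow in)

bond 0 |J1
bond 1 |J2
bond 2 |I1
bond 3 |Sf1
bond 4 |J2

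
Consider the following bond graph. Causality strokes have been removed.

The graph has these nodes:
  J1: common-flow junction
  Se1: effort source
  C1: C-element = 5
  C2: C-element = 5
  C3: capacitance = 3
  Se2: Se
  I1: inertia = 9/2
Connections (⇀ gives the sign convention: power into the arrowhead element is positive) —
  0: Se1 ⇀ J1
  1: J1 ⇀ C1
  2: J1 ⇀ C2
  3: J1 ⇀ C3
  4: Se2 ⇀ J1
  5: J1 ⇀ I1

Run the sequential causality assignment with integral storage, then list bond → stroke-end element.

#0 |J1
#1 |J1
#2 |J1
#3 |J1
#4 |J1
#5 |I1

b0 stroke→J1  (source Se1 imposes e)
b4 stroke→J1  (Se2 (Se) sets effort on bond)
b1 stroke→J1  (C1 outputs effort q/C1)
b2 stroke→J1  (prefer integral on C2)
b3 stroke→J1  (C3 integral (e out))
b5 stroke→I1  (only one flow-in slot at J1)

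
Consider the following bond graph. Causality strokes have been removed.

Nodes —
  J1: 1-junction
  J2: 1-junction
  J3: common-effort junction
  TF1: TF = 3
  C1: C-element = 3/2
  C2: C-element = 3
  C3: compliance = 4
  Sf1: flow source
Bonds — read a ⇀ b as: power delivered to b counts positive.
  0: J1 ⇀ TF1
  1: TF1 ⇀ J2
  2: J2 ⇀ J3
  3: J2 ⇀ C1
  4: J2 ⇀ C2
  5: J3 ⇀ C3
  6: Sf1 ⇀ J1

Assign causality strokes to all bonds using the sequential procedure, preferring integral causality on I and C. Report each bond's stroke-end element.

#6 stroke at Sf1  (Sf1 (Sf) sets flow on bond)
#0 stroke at J1  (common-f at J1 fixed by 6)
#1 stroke at TF1  (TF1: transformer flips bond 0)
#2 stroke at J2  (1-jn J2 has f-setter on 1)
#3 stroke at J2  (J2: bond 1 brought flow, rest push out)
#4 stroke at J2  (J2: bond 1 brought flow, rest push out)
#5 stroke at J3  (J3: last free bond brings effort in)

b0 →J1
b1 →TF1
b2 →J2
b3 →J2
b4 →J2
b5 →J3
b6 →Sf1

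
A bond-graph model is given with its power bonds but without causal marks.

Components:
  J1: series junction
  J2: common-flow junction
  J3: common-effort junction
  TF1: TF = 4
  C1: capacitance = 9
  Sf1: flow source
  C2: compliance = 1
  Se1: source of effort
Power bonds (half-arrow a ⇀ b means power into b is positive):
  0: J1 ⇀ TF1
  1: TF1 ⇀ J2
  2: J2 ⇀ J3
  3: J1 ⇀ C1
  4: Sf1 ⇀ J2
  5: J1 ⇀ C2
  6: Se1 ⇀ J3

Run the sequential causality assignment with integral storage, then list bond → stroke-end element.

b0 |TF1
b1 |J2
b2 |J2
b3 |J1
b4 |Sf1
b5 |J1
b6 |J3

b4 |Sf1  (Sf1 fixes flow; stroke at Sf1)
b6 |J3  (source Se1 imposes e)
b1 |J2  (J2: bond 4 brought flow, rest push out)
b2 |J2  (J2 flow already set via bond 4)
b0 |TF1  (TF TF1: opposite of bond 1)
b3 |J1  (common-f at J1 fixed by 0)
b5 |J1  (1-jn J1 has f-setter on 0)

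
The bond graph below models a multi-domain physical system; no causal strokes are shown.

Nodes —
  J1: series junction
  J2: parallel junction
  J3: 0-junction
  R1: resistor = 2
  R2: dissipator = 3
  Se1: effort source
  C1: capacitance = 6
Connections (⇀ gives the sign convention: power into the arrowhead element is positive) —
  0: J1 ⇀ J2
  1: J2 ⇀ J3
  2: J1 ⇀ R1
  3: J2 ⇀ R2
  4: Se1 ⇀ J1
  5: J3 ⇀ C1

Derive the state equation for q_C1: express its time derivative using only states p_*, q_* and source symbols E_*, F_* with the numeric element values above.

dq_C1/dt = E_Se1/2 - 5*q_C1/36

#4 stroke→J1  (Se1: effort source, stroke at far end)
#5 stroke→J3  (C1 integral (e out))
#1 stroke→J2  (0-jn J3 has e-setter on 5)
#0 stroke→J1  (J2 effort already set via bond 1)
#3 stroke→R2  (common-e at J2 fixed by 1)
#2 stroke→R1  (only one flow-in slot at J1)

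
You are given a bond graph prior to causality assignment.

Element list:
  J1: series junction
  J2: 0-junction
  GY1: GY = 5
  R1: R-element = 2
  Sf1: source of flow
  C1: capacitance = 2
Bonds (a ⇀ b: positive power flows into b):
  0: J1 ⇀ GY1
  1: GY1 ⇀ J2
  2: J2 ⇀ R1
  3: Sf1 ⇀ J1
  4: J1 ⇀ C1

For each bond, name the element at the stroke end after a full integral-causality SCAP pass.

b0 stroke→J1
b1 stroke→J2
b2 stroke→R1
b3 stroke→Sf1
b4 stroke→J1

β3 →Sf1  (source Sf1 imposes f)
β0 →J1  (J1 flow already set via bond 3)
β4 →J1  (J1 flow already set via bond 3)
β1 →J2  (GY1 both-in/both-out from 0)
β2 →R1  (0-jn J2 has e-setter on 1)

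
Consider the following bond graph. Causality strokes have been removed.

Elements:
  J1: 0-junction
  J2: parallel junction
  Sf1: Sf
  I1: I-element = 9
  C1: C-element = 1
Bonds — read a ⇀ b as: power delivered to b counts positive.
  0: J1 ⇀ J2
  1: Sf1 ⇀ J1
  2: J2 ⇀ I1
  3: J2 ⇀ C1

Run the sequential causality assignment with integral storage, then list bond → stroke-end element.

bond 0 stroke at J1
bond 1 stroke at Sf1
bond 2 stroke at I1
bond 3 stroke at J2

bond 1 stroke→Sf1  (Sf1: flow source, stroke at near end)
bond 0 stroke→J1  (closing 0-jn rule on J1)
bond 2 stroke→I1  (prefer integral on I1)
bond 3 stroke→J2  (J2: last free bond brings effort in)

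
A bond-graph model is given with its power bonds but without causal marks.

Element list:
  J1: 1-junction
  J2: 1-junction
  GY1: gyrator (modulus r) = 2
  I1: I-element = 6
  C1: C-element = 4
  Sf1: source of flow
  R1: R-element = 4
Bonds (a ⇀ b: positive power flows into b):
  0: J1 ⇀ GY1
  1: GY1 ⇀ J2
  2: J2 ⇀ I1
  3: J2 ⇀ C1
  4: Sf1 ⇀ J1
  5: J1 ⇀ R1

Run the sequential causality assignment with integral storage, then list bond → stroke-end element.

β4 stroke at Sf1  (Sf1: flow source, stroke at near end)
β0 stroke at J1  (common-f at J1 fixed by 4)
β5 stroke at J1  (1-jn J1 has f-setter on 4)
β1 stroke at J2  (through GY1, causality inverts; strokes same side of GY1)
β2 stroke at I1  (I1: I, integral causality)
β3 stroke at J2  (common-f at J2 fixed by 2)

#0 stroke→J1
#1 stroke→J2
#2 stroke→I1
#3 stroke→J2
#4 stroke→Sf1
#5 stroke→J1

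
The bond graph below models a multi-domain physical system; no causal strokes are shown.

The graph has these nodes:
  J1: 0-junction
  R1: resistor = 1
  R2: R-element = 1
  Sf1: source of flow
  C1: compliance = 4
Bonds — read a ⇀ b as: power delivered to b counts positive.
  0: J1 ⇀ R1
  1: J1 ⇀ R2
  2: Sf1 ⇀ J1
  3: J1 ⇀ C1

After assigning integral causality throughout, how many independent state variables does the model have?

1  (C1 all integral)

b2 |Sf1  (Sf1 fixes flow; stroke at Sf1)
b3 |J1  (C1: C, integral causality)
b0 |R1  (0-jn J1 has e-setter on 3)
b1 |R2  (common-e at J1 fixed by 3)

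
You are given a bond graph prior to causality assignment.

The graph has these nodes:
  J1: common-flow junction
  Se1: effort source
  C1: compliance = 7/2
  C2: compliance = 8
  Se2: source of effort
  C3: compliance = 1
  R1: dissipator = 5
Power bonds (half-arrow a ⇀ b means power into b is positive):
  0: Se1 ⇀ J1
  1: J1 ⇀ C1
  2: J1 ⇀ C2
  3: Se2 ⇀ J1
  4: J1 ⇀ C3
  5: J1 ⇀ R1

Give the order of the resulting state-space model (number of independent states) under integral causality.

bond 0 stroke→J1  (Se1 fixes effort; stroke away)
bond 3 stroke→J1  (source Se2 imposes e)
bond 1 stroke→J1  (C1 integral (e out))
bond 2 stroke→J1  (C2 integral (e out))
bond 4 stroke→J1  (C3 integral (e out))
bond 5 stroke→R1  (J1: last free bond brings flow in)

3  (C1, C2, C3 all integral)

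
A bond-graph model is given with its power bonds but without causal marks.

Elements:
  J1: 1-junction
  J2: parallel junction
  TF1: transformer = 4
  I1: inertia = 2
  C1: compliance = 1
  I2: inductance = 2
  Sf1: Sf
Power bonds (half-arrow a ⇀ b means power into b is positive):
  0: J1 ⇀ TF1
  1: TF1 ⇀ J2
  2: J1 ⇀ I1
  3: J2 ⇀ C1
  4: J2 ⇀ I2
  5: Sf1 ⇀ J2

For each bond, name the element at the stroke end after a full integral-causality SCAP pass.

b0 |J1
b1 |TF1
b2 |I1
b3 |J2
b4 |I2
b5 |Sf1

β5 stroke at Sf1  (Sf1 fixes flow; stroke at Sf1)
β2 stroke at I1  (I1 integral (f out))
β0 stroke at J1  (J1: bond 2 brought flow, rest push out)
β1 stroke at TF1  (TF1: transformer flips bond 0)
β3 stroke at J2  (C1: C, integral causality)
β4 stroke at I2  (J2 effort already set via bond 3)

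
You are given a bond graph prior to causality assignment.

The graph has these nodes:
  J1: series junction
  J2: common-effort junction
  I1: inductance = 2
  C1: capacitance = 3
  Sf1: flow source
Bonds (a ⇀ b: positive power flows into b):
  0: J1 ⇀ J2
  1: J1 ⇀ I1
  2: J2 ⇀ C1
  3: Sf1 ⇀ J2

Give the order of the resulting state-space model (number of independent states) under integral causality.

b3 stroke at Sf1  (Sf1 (Sf) sets flow on bond)
b1 stroke at I1  (I1 outputs flow p/I1)
b0 stroke at J1  (J1: bond 1 brought flow, rest push out)
b2 stroke at J2  (J2: last free bond brings effort in)

2  (C1, I1 all integral)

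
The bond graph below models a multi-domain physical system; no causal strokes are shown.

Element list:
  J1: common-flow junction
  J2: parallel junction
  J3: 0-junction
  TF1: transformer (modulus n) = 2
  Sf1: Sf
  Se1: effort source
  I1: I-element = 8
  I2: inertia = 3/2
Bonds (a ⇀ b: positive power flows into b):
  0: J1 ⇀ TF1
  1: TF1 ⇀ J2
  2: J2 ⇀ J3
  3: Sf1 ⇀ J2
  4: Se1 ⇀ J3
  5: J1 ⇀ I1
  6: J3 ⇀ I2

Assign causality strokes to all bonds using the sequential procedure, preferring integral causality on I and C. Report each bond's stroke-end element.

#3 |Sf1  (Sf1 (Sf) sets flow on bond)
#4 |J3  (Se1 (Se) sets effort on bond)
#2 |J2  (J3 effort already set via bond 4)
#6 |I2  (common-e at J3 fixed by 4)
#1 |TF1  (common-e at J2 fixed by 2)
#0 |J1  (TF1: transformer flips bond 1)
#5 |I1  (closing 1-jn rule on J1)

#0 →J1
#1 →TF1
#2 →J2
#3 →Sf1
#4 →J3
#5 →I1
#6 →I2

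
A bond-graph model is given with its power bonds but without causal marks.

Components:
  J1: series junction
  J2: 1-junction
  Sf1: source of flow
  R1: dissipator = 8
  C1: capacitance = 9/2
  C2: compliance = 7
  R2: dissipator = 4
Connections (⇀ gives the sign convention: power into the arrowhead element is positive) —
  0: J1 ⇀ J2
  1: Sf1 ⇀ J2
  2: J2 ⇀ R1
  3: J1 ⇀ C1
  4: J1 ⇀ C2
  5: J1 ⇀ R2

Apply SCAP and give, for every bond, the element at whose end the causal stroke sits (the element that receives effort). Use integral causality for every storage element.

b1 |Sf1  (Sf1: flow source, stroke at near end)
b0 |J2  (J2 flow already set via bond 1)
b2 |J2  (J2 flow already set via bond 1)
b3 |J1  (1-jn J1 has f-setter on 0)
b4 |J1  (common-f at J1 fixed by 0)
b5 |J1  (common-f at J1 fixed by 0)

β0 →J2
β1 →Sf1
β2 →J2
β3 →J1
β4 →J1
β5 →J1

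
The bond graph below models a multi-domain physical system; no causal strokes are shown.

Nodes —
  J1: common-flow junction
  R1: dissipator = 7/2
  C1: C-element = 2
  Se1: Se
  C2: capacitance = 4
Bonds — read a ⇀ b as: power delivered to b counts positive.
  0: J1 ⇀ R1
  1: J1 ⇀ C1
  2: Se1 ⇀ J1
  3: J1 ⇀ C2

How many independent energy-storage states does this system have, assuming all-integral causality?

β2 →J1  (Se1: effort source, stroke at far end)
β1 →J1  (C1 integral (e out))
β3 →J1  (C2: C, integral causality)
β0 →R1  (only one flow-in slot at J1)

2  (C1, C2 all integral)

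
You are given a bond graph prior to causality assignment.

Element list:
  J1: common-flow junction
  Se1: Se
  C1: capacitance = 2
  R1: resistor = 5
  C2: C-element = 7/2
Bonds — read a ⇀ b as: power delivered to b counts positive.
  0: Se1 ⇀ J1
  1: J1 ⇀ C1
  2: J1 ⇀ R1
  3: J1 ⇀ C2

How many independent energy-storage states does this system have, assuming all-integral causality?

2  (C1, C2 all integral)

#0 stroke at J1  (Se1 fixes effort; stroke away)
#1 stroke at J1  (C1 outputs effort q/C1)
#3 stroke at J1  (prefer integral on C2)
#2 stroke at R1  (only one flow-in slot at J1)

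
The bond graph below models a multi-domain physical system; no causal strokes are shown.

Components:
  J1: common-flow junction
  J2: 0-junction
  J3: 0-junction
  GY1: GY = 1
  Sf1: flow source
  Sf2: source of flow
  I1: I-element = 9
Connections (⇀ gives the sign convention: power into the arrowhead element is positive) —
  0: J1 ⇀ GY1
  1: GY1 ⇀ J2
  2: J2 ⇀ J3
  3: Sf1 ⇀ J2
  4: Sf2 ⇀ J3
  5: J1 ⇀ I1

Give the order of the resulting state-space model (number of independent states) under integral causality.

1  (I1 all integral)

bond 3 →Sf1  (Sf1 (Sf) sets flow on bond)
bond 4 →Sf2  (source Sf2 imposes f)
bond 2 →J3  (closing 0-jn rule on J3)
bond 1 →J2  (only one effort-in slot at J2)
bond 0 →J1  (GY1: gyrator matches bond 1)
bond 5 →I1  (J1 needs exactly one f-in)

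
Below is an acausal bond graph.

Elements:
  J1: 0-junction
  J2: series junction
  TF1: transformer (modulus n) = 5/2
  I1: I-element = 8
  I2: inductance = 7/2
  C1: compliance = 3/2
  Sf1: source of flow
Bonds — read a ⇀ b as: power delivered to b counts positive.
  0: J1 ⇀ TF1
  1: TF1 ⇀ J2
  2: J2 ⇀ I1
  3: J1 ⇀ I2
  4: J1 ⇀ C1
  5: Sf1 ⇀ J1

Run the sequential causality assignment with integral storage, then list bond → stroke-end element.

β0 →TF1
β1 →J2
β2 →I1
β3 →I2
β4 →J1
β5 →Sf1

#5 |Sf1  (source Sf1 imposes f)
#2 |I1  (I1 outputs flow p/I1)
#1 |J2  (J2 flow already set via bond 2)
#0 |TF1  (TF1: transformer flips bond 1)
#3 |I2  (I2 outputs flow p/I2)
#4 |J1  (only one effort-in slot at J1)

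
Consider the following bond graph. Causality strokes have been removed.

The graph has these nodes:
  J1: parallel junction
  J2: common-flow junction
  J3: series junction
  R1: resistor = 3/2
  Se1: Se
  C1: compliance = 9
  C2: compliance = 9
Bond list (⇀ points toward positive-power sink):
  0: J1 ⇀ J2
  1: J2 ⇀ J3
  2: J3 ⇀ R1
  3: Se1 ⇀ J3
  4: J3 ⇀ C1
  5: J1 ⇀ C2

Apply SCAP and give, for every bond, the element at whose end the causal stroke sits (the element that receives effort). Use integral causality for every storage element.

β0 →J2
β1 →J3
β2 →R1
β3 →J3
β4 →J3
β5 →J1

bond 3 stroke at J3  (Se1 (Se) sets effort on bond)
bond 4 stroke at J3  (C1 integral (e out))
bond 5 stroke at J1  (C2 integral (e out))
bond 0 stroke at J2  (J1: bond 5 brought effort, rest push out)
bond 1 stroke at J3  (J2 needs exactly one f-in)
bond 2 stroke at R1  (only one flow-in slot at J3)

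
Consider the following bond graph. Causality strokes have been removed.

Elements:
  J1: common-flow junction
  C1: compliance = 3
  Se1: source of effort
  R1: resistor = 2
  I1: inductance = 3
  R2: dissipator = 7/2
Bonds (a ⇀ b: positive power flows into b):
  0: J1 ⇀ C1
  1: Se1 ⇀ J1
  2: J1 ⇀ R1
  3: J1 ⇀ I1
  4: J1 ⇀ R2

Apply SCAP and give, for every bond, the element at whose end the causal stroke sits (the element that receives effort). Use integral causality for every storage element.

b1 stroke at J1  (Se1 (Se) sets effort on bond)
b0 stroke at J1  (C1 outputs effort q/C1)
b3 stroke at I1  (I1: I, integral causality)
b2 stroke at J1  (1-jn J1 has f-setter on 3)
b4 stroke at J1  (J1: bond 3 brought flow, rest push out)

b0 →J1
b1 →J1
b2 →J1
b3 →I1
b4 →J1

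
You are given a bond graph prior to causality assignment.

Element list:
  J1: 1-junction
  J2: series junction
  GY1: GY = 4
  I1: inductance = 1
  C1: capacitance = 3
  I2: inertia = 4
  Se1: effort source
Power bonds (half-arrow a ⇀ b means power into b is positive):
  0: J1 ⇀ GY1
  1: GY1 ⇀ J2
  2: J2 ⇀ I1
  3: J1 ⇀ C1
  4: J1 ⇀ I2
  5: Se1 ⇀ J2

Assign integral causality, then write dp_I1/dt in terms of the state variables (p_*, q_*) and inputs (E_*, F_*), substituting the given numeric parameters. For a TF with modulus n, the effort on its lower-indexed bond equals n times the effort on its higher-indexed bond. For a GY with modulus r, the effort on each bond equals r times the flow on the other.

bond 5 stroke→J2  (Se1 fixes effort; stroke away)
bond 2 stroke→I1  (I1 outputs flow p/I1)
bond 1 stroke→J2  (J2 flow already set via bond 2)
bond 0 stroke→J1  (GY1 both-in/both-out from 1)
bond 3 stroke→J1  (prefer integral on C1)
bond 4 stroke→I2  (closing 1-jn rule on J1)

dp_I1/dt = E_Se1 + p_I2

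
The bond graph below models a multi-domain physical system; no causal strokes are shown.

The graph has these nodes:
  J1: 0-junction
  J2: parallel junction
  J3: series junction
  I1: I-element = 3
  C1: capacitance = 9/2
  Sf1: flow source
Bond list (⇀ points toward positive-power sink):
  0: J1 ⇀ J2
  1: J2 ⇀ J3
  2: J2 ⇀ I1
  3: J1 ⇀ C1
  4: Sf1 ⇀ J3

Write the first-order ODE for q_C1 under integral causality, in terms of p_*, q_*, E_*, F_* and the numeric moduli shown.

bond 4 →Sf1  (source Sf1 imposes f)
bond 1 →J3  (1-jn J3 has f-setter on 4)
bond 2 →I1  (I1 integral (f out))
bond 0 →J2  (J2 needs exactly one e-in)
bond 3 →J1  (J1: last free bond brings effort in)

dq_C1/dt = -F_Sf1 - p_I1/3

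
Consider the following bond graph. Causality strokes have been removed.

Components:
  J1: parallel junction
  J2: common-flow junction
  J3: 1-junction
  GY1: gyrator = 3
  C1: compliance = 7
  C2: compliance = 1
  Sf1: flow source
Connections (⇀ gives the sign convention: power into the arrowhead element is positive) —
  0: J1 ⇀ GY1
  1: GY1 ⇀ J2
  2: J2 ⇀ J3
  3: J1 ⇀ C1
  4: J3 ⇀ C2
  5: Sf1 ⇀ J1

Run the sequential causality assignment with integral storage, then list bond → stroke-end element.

bond 5 →Sf1  (Sf1: flow source, stroke at near end)
bond 3 →J1  (C1 outputs effort q/C1)
bond 0 →GY1  (J1 effort already set via bond 3)
bond 1 →GY1  (GY GY1: same side as bond 0)
bond 2 →J2  (1-jn J2 has f-setter on 1)
bond 4 →J3  (J3: bond 2 brought flow, rest push out)

β0 →GY1
β1 →GY1
β2 →J2
β3 →J1
β4 →J3
β5 →Sf1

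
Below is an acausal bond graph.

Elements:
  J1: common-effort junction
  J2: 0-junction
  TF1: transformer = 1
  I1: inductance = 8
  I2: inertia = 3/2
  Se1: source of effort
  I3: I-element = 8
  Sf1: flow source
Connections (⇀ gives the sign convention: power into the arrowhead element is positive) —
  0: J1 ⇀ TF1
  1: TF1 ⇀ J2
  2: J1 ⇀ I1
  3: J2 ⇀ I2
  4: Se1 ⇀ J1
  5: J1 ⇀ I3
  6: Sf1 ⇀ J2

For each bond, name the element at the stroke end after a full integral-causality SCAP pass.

b4 stroke→J1  (Se1 (Se) sets effort on bond)
b6 stroke→Sf1  (Sf1 fixes flow; stroke at Sf1)
b0 stroke→TF1  (common-e at J1 fixed by 4)
b2 stroke→I1  (common-e at J1 fixed by 4)
b5 stroke→I3  (J1 effort already set via bond 4)
b1 stroke→J2  (through TF1, causality passes straight; one stroke at TF1)
b3 stroke→I2  (J2 effort already set via bond 1)

β0 |TF1
β1 |J2
β2 |I1
β3 |I2
β4 |J1
β5 |I3
β6 |Sf1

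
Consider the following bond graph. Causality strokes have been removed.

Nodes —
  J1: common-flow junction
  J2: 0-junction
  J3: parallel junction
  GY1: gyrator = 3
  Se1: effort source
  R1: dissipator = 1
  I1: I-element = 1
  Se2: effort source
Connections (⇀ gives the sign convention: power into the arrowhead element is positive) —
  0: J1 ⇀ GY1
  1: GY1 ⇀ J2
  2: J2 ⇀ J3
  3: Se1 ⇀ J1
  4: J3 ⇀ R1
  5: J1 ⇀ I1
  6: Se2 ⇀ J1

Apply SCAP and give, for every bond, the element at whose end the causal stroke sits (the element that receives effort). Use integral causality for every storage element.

b0 →J1
b1 →J2
b2 →J3
b3 →J1
b4 →R1
b5 →I1
b6 →J1

b3 |J1  (Se1: effort source, stroke at far end)
b6 |J1  (Se2 (Se) sets effort on bond)
b5 |I1  (I1 integral (f out))
b0 |J1  (J1 flow already set via bond 5)
b1 |J2  (GY GY1: same side as bond 0)
b2 |J3  (common-e at J2 fixed by 1)
b4 |R1  (0-jn J3 has e-setter on 2)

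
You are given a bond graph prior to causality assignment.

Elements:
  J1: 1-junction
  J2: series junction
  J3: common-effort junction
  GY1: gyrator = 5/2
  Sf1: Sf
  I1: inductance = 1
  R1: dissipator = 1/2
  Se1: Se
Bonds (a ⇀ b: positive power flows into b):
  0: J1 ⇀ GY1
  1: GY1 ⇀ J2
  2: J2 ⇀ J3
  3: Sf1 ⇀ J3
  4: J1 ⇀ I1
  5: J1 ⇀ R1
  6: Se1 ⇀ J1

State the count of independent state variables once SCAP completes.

1  (I1 all integral)

bond 3 →Sf1  (Sf1 (Sf) sets flow on bond)
bond 6 →J1  (Se1: effort source, stroke at far end)
bond 2 →J3  (J3: last free bond brings effort in)
bond 1 →J2  (common-f at J2 fixed by 2)
bond 0 →J1  (GY1: gyrator matches bond 1)
bond 4 →I1  (prefer integral on I1)
bond 5 →J1  (1-jn J1 has f-setter on 4)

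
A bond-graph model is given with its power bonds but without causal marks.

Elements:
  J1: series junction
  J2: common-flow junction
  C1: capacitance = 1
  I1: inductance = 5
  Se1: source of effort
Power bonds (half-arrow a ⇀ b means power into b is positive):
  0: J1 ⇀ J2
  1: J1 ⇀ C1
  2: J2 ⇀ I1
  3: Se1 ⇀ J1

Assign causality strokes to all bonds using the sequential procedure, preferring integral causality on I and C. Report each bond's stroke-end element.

bond 3 →J1  (Se1 fixes effort; stroke away)
bond 1 →J1  (prefer integral on C1)
bond 0 →J2  (closing 1-jn rule on J1)
bond 2 →I1  (only one flow-in slot at J2)

β0 →J2
β1 →J1
β2 →I1
β3 →J1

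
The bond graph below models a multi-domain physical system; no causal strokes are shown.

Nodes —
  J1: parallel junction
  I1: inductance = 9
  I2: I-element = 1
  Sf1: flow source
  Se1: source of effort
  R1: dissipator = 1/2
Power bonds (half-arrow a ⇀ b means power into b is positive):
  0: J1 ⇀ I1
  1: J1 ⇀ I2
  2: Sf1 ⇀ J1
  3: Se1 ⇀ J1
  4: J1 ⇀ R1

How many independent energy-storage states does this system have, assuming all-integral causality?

β2 |Sf1  (Sf1: flow source, stroke at near end)
β3 |J1  (Se1 fixes effort; stroke away)
β0 |I1  (J1: bond 3 brought effort, rest push out)
β1 |I2  (J1: bond 3 brought effort, rest push out)
β4 |R1  (common-e at J1 fixed by 3)

2  (I1, I2 all integral)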